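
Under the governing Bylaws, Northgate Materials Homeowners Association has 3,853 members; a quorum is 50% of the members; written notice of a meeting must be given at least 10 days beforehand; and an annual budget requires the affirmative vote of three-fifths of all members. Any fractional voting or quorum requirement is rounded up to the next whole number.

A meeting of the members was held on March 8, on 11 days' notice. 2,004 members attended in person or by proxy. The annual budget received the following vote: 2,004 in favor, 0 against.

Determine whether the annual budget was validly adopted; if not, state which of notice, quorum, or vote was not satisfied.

Invalid — vote requirement not satisfied.

Notice: 11 days given; 10 required. Satisfied.
Quorum: 50% of 3,853 = 1,926.50, rounded up to 1,927; 2,004 present. Satisfied.
Vote: requires three-fifths of all members (3,853); 3/5 of 3853 = 2311.80, rounded up to 2312, so 2,312 needed; 2,004 in favor. Not satisfied.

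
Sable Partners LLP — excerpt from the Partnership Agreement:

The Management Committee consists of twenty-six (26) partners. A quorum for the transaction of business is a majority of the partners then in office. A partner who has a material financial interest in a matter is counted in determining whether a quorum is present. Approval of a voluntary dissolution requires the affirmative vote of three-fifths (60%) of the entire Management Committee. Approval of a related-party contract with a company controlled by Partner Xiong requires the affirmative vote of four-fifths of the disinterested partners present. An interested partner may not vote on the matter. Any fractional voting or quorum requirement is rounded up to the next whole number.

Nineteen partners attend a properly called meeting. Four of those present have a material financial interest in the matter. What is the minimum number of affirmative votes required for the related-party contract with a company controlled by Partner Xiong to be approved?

The related-party contract with a company controlled by Partner Xiong requires four-fifths of the disinterested partners present (19 − 4 = 15).
4/5 of 15 = 12.

12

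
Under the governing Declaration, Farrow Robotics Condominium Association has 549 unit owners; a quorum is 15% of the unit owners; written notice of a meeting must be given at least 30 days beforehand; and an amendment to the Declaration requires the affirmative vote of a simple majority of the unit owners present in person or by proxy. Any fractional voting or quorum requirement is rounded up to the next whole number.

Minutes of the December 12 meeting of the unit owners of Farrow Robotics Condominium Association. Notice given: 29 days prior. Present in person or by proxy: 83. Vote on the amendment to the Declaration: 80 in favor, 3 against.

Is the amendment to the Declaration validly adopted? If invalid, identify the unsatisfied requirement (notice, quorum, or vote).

Notice: 29 days given; 30 required. Not satisfied.
Quorum: 15% of 549 = 82.35, rounded up to 83; 83 present. Satisfied.
Vote: requires a majority of those present (83); a majority of 83 is 42, so 42 needed; 80 in favor. Satisfied.

Invalid — notice requirement not satisfied.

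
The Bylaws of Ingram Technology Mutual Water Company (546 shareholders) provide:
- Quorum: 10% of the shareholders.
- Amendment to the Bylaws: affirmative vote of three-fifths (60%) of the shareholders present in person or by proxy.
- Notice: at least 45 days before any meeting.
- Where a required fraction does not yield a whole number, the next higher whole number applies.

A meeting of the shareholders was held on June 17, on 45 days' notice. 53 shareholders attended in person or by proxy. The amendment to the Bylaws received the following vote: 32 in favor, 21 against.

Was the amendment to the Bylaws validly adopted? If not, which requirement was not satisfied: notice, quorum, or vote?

Notice: 45 days given; 45 required. Satisfied.
Quorum: 10% of 546 = 54.60, rounded up to 55; 53 present. Not satisfied.
Vote: requires three-fifths of those present (53); 3/5 of 53 = 31.80, rounded up to 32, so 32 needed; 32 in favor. Satisfied.

Invalid — quorum requirement not satisfied.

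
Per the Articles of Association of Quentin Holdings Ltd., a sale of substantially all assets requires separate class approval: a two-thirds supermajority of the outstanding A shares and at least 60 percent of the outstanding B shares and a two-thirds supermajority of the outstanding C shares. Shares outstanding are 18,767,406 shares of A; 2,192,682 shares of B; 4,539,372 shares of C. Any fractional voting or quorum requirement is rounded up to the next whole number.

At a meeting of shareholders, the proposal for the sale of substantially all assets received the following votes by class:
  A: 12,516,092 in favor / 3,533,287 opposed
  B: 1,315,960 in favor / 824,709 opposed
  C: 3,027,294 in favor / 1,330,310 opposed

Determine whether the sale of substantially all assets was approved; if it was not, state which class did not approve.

A: 2/3 of 18767406 = 12511604; 12,511,604 required, 12,516,092 in favor — approved.
B: 3/5 of 2192682 = 1315609.20, rounded up to 1315610; 1,315,610 required, 1,315,960 in favor — approved.
C: 2/3 of 4539372 = 3026248; 3,026,248 required, 3,027,294 in favor — approved.

Approved — every class gave the required vote.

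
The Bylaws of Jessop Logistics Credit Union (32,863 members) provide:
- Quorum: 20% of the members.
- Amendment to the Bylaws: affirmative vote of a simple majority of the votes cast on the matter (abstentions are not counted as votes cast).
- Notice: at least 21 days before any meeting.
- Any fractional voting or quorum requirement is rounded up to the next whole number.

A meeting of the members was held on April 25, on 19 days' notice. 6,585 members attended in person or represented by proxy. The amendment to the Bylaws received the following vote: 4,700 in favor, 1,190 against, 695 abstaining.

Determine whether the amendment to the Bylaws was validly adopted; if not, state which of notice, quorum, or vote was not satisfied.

Notice: 19 days given; 21 required. Not satisfied.
Quorum: 20% of 32,863 = 6,572.60, rounded up to 6,573; 6,585 present. Satisfied.
Vote: requires a majority of the votes cast (6,585 − 695 abstaining = 5,890); a majority of 5890 is 2946, so 2,946 needed; 4,700 in favor. Satisfied.

Invalid — notice requirement not satisfied.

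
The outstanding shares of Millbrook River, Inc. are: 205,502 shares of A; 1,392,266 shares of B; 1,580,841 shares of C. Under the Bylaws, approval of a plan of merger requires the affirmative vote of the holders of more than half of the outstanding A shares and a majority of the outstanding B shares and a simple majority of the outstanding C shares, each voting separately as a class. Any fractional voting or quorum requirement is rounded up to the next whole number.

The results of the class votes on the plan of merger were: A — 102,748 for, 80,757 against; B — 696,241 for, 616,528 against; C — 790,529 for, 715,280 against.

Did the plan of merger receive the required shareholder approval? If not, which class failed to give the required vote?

Not approved — the A shares did not give the required vote.

A: a majority of 205502 is 102752; 102,752 required, 102,748 in favor — not approved.
B: a majority of 1392266 is 696134; 696,134 required, 696,241 in favor — approved.
C: a majority of 1580841 is 790421; 790,421 required, 790,529 in favor — approved.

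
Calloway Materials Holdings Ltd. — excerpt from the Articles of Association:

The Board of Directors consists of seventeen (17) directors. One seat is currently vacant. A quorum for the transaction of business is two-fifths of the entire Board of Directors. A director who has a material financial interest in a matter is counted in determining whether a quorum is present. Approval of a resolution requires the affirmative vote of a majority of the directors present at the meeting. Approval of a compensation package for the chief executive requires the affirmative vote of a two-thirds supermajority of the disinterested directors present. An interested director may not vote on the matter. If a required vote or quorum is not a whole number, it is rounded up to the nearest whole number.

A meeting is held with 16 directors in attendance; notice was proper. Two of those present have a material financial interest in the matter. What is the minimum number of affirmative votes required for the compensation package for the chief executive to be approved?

The compensation package for the chief executive requires two-thirds of the disinterested directors present (16 − 2 = 14).
2/3 of 14 = 9.33, rounded up to 10.

10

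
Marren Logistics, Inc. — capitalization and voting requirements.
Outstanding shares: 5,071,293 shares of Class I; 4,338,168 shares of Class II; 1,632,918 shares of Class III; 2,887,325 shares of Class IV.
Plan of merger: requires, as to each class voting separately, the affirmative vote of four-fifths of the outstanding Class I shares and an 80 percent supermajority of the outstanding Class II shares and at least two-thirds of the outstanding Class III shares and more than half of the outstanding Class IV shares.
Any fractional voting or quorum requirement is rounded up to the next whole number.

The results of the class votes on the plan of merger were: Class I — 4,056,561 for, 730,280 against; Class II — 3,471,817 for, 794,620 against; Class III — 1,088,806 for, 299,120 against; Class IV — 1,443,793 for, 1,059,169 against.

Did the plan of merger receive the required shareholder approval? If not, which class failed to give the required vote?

Class I: 4/5 of 5071293 = 4057034.40, rounded up to 4057035; 4,057,035 required, 4,056,561 in favor — not approved.
Class II: 4/5 of 4338168 = 3470534.40, rounded up to 3470535; 3,470,535 required, 3,471,817 in favor — approved.
Class III: 2/3 of 1632918 = 1088612; 1,088,612 required, 1,088,806 in favor — approved.
Class IV: a majority of 2887325 is 1443663; 1,443,663 required, 1,443,793 in favor — approved.

Not approved — the Class I shares did not give the required vote.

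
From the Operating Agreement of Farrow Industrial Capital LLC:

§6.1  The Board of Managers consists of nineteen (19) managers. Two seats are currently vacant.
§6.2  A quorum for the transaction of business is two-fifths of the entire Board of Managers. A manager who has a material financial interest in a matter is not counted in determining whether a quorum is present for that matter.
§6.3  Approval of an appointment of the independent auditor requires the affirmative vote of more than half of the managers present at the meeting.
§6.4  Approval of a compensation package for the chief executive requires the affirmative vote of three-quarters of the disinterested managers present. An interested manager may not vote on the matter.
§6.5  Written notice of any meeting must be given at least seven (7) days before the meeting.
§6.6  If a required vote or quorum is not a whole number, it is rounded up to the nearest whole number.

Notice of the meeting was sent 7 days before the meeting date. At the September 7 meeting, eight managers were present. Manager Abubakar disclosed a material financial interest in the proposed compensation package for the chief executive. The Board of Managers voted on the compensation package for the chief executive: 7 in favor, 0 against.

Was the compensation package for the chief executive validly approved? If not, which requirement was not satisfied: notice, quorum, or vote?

Invalid — quorum requirement not satisfied.

Notice: 7 days given; 7 required (7 ≥ 7). Satisfied.
Quorum: 8 present, but the 1 interested manager does not count, leaving 7. Quorum is 8. Not satisfied.
Vote: the compensation package for the chief executive requires three-fourths of the disinterested managers present (8 − 1 = 7). 3/4 of 7 = 5.25, rounded up to 6, so 6 affirmative votes are needed; 7 voted in favor. Satisfied. (Moot — without a quorum no business can be validly transacted.)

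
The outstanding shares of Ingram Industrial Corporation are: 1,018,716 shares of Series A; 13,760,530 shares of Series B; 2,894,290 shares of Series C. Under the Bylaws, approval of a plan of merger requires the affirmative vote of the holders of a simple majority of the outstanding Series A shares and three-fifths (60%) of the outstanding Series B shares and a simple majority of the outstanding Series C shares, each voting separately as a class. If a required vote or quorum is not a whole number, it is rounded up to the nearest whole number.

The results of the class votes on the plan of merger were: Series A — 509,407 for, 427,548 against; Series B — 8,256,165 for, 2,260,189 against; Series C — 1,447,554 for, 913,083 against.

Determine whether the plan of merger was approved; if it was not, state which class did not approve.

Series A: a majority of 1018716 is 509359; 509,359 required, 509,407 in favor — approved.
Series B: 3/5 of 13760530 = 8256318; 8,256,318 required, 8,256,165 in favor — not approved.
Series C: a majority of 2894290 is 1447146; 1,447,146 required, 1,447,554 in favor — approved.

Not approved — the Series B shares did not give the required vote.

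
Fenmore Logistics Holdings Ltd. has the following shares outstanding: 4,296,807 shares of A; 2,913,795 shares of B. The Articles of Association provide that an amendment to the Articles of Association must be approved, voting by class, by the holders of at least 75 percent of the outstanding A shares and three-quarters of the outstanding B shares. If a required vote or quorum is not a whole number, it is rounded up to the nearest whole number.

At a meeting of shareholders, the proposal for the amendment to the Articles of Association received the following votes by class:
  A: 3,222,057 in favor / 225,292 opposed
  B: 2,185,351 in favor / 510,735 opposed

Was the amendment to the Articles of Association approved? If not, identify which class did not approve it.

A: 3/4 of 4296807 = 3222605.25, rounded up to 3222606; 3,222,606 required, 3,222,057 in favor — not approved.
B: 3/4 of 2913795 = 2185346.25, rounded up to 2185347; 2,185,347 required, 2,185,351 in favor — approved.

Not approved — the A shares did not give the required vote.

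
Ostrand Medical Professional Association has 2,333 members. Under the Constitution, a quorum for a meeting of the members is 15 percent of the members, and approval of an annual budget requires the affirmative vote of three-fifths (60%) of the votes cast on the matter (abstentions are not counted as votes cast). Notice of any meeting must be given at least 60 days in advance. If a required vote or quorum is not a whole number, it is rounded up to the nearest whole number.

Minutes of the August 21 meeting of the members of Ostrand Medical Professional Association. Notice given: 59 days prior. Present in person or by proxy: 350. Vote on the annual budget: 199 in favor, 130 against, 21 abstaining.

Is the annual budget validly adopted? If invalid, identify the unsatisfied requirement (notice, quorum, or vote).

Notice: 59 days given; 60 required. Not satisfied.
Quorum: 15% of 2,333 = 349.95, rounded up to 350; 350 present. Satisfied.
Vote: requires three-fifths of the votes cast (350 − 21 abstaining = 329); 3/5 of 329 = 197.40, rounded up to 198, so 198 needed; 199 in favor. Satisfied.

Invalid — notice requirement not satisfied.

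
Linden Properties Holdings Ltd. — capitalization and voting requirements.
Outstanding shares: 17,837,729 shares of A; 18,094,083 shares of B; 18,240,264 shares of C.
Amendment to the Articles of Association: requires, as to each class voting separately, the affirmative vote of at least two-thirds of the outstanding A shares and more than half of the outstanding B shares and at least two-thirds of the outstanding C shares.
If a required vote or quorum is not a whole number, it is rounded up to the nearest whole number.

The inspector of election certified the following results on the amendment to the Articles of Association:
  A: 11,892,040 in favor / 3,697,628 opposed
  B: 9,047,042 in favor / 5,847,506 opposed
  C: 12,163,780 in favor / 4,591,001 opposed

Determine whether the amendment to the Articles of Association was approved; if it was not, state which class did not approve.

A: 2/3 of 17837729 = 11891819.33, rounded up to 11891820; 11,891,820 required, 11,892,040 in favor — approved.
B: a majority of 18094083 is 9047042; 9,047,042 required, 9,047,042 in favor — approved.
C: 2/3 of 18240264 = 12160176; 12,160,176 required, 12,163,780 in favor — approved.

Approved — every class gave the required vote.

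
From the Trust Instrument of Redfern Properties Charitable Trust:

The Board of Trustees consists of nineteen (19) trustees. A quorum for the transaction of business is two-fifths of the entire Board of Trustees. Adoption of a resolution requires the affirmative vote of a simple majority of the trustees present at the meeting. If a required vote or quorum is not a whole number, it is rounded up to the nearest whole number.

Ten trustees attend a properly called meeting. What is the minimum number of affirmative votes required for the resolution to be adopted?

The resolution requires a majority of the trustees present (10).
A majority of 10 is 6.

6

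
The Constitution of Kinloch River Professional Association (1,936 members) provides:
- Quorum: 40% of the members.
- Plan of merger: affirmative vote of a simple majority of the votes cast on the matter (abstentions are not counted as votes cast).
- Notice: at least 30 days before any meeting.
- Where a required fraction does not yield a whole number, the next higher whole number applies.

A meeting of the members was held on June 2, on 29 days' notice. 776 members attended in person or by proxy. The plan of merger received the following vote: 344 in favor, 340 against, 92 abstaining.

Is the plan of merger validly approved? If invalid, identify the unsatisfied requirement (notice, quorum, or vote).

Invalid — notice requirement not satisfied.

Notice: 29 days given; 30 required. Not satisfied.
Quorum: 40% of 1,936 = 774.40, rounded up to 775; 776 present. Satisfied.
Vote: requires a majority of the votes cast (776 − 92 abstaining = 684); a majority of 684 is 343, so 343 needed; 344 in favor. Satisfied.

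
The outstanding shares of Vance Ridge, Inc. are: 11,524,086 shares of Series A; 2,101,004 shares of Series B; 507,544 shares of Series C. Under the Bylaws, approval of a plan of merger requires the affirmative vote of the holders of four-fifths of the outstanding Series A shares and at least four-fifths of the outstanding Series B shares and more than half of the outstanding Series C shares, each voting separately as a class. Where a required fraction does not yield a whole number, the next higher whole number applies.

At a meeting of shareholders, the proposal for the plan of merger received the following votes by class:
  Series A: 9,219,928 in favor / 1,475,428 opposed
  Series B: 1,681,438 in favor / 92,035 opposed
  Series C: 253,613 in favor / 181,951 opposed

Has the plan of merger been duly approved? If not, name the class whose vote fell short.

Series A: 4/5 of 11524086 = 9219268.80, rounded up to 9219269; 9,219,269 required, 9,219,928 in favor — approved.
Series B: 4/5 of 2101004 = 1680803.20, rounded up to 1680804; 1,680,804 required, 1,681,438 in favor — approved.
Series C: a majority of 507544 is 253773; 253,773 required, 253,613 in favor — not approved.

Not approved — the Series C shares did not give the required vote.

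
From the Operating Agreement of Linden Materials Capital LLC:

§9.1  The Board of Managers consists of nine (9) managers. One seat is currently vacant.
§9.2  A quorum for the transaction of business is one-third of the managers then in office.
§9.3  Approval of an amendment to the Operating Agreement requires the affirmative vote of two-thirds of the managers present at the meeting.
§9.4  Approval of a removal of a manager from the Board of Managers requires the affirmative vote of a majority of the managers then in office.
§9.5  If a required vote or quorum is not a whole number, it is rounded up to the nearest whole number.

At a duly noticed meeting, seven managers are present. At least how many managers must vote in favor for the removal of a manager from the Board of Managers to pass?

The removal of a manager from the Board of Managers requires a majority of the managers then in office (8).
A majority of 8 is 5.

5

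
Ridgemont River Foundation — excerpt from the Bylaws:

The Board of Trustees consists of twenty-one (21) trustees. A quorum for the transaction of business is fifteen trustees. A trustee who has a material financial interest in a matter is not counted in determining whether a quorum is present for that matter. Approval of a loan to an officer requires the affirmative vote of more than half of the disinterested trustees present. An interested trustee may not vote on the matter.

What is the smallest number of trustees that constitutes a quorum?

The quorum is fixed at 15.

15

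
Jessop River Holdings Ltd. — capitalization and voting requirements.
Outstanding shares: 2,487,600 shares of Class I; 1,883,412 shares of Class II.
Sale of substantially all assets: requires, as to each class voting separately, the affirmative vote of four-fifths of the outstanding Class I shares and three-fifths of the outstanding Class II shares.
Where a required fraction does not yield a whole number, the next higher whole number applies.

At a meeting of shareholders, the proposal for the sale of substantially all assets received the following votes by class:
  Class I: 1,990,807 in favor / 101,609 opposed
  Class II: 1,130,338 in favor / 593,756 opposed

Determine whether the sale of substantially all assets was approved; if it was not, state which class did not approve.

Approved — every class gave the required vote.

Class I: 4/5 of 2487600 = 1990080; 1,990,080 required, 1,990,807 in favor — approved.
Class II: 3/5 of 1883412 = 1130047.20, rounded up to 1130048; 1,130,048 required, 1,130,338 in favor — approved.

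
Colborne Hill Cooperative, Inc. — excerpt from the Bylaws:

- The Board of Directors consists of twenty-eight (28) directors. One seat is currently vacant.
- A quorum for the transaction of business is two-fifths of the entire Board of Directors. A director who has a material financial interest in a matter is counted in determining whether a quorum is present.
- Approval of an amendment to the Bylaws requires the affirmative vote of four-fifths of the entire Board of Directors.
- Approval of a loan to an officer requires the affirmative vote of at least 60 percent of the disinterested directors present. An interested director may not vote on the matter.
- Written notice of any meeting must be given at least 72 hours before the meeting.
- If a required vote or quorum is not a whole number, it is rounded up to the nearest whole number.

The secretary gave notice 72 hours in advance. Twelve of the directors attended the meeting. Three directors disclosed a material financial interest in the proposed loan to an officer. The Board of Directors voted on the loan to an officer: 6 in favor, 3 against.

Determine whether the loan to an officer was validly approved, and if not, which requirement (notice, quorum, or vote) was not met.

Valid — all requirements satisfied.

Notice: 72 hours given; 72 required (72 ≥ 72). Satisfied.
Quorum: 12 present (interested directors count toward quorum); quorum is 12. Satisfied.
Vote: the loan to an officer requires three-fifths of the disinterested directors present (12 − 3 = 9). 3/5 of 9 = 5.40, rounded up to 6, so 6 affirmative votes are needed; 6 voted in favor. Satisfied.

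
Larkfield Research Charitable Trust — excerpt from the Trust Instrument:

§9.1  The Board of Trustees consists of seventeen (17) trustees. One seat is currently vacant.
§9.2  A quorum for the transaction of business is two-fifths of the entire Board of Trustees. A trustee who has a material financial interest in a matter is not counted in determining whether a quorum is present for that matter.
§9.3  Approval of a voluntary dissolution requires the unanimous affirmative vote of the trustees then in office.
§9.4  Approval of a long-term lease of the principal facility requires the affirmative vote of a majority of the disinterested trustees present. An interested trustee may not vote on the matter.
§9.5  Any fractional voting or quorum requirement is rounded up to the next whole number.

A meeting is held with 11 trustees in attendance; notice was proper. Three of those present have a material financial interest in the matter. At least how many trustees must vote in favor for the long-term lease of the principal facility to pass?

5

The long-term lease of the principal facility requires a majority of the disinterested trustees present (11 − 3 = 8).
A majority of 8 is 5.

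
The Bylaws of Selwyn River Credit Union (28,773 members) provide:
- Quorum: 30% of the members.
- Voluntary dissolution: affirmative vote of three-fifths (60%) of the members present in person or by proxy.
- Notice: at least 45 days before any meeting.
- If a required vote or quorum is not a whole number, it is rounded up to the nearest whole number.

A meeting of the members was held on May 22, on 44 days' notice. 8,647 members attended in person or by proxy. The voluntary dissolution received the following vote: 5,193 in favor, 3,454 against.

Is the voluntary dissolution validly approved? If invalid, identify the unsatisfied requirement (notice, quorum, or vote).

Notice: 44 days given; 45 required. Not satisfied.
Quorum: 30% of 28,773 = 8,631.90, rounded up to 8,632; 8,647 present. Satisfied.
Vote: requires three-fifths of those present (8,647); 3/5 of 8647 = 5188.20, rounded up to 5189, so 5,189 needed; 5,193 in favor. Satisfied.

Invalid — notice requirement not satisfied.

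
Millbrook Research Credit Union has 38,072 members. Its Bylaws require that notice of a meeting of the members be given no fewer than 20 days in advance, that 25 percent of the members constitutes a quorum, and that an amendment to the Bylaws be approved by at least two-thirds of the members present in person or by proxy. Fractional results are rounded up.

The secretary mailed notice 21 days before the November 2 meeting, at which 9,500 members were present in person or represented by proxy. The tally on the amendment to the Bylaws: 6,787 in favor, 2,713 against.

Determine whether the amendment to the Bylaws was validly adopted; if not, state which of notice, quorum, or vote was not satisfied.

Notice: 21 days given; 20 required. Satisfied.
Quorum: 25% of 38,072 = 9,518; 9,500 present. Not satisfied.
Vote: requires two-thirds of those present (9,500); 2/3 of 9500 = 6333.33, rounded up to 6334, so 6,334 needed; 6,787 in favor. Satisfied.

Invalid — quorum requirement not satisfied.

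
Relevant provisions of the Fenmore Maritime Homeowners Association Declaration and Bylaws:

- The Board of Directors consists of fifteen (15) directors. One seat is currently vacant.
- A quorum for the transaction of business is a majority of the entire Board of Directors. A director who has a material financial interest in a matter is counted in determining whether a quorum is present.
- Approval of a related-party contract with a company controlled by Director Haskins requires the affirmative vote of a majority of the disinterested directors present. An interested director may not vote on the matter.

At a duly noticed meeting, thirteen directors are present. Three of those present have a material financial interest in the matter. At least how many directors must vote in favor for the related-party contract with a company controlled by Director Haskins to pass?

The related-party contract with a company controlled by Director Haskins requires a majority of the disinterested directors present (13 − 3 = 10).
A majority of 10 is 6.

6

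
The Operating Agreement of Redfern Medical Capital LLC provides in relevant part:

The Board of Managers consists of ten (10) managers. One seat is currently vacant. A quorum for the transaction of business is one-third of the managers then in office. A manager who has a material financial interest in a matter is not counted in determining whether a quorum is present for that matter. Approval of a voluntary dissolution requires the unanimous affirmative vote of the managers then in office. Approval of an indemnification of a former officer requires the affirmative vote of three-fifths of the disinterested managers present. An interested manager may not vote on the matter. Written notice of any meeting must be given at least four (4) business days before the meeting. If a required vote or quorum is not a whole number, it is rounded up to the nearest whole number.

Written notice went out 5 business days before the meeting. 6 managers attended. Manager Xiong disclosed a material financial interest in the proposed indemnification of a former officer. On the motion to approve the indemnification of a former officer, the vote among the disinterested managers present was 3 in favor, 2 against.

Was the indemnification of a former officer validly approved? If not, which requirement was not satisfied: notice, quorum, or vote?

Valid — all requirements satisfied.

Notice: 5 business days given; 4 required (5 ≥ 4). Satisfied.
Quorum: 6 present, but the 1 interested manager does not count, leaving 5. Quorum is 3. Satisfied.
Vote: the indemnification of a former officer requires three-fifths of the disinterested managers present (6 − 1 = 5). 3/5 of 5 = 3, so 3 affirmative votes are needed; 3 voted in favor. Satisfied.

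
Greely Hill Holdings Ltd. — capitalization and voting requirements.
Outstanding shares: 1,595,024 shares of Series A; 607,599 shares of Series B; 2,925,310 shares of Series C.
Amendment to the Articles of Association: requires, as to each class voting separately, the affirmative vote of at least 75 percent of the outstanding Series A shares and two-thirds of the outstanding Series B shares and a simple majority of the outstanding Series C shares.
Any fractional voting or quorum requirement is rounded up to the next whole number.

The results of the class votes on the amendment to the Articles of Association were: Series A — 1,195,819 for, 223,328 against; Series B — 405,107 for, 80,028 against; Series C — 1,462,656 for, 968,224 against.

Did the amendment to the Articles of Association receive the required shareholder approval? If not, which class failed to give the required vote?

Not approved — the Series A shares did not give the required vote.

Series A: 3/4 of 1595024 = 1196268; 1,196,268 required, 1,195,819 in favor — not approved.
Series B: 2/3 of 607599 = 405066; 405,066 required, 405,107 in favor — approved.
Series C: a majority of 2925310 is 1462656; 1,462,656 required, 1,462,656 in favor — approved.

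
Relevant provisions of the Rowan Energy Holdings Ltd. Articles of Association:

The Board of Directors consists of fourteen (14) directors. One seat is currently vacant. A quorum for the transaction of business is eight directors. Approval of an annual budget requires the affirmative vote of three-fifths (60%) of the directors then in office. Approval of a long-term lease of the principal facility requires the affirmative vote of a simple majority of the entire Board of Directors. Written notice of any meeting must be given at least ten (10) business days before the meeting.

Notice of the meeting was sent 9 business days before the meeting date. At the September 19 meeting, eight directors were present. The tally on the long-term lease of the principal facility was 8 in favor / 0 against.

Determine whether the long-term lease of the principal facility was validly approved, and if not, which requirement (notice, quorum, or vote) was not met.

Notice: 9 business days given; 10 required (9 < 10). Not satisfied.
Quorum: 8 present; quorum is 8. Satisfied.
Vote: the long-term lease of the principal facility requires a majority of the entire Board of Directors (14). A majority of 14 is 8, so 8 affirmative votes are needed; 8 voted in favor. Satisfied.

Invalid — notice requirement not satisfied.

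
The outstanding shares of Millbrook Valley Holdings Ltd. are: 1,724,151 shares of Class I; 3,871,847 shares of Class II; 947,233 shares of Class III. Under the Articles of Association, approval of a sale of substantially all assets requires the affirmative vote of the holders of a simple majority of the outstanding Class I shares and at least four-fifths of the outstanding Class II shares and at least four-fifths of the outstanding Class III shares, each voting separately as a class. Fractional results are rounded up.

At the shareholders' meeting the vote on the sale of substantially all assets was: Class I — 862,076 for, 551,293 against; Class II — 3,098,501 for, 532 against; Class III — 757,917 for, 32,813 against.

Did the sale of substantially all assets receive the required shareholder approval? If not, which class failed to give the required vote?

Class I: a majority of 1724151 is 862076; 862,076 required, 862,076 in favor — approved.
Class II: 4/5 of 3871847 = 3097477.60, rounded up to 3097478; 3,097,478 required, 3,098,501 in favor — approved.
Class III: 4/5 of 947233 = 757786.40, rounded up to 757787; 757,787 required, 757,917 in favor — approved.

Approved — every class gave the required vote.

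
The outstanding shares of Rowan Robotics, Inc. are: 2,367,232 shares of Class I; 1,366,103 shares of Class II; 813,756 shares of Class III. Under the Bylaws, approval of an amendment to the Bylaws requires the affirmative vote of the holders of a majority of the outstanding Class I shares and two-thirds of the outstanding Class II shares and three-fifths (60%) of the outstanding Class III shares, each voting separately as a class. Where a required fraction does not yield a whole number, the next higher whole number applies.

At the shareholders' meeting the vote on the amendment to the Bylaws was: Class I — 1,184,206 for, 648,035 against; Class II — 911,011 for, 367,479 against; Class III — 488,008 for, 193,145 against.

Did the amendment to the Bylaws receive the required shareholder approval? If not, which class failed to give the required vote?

Not approved — the Class III shares did not give the required vote.

Class I: a majority of 2367232 is 1183617; 1,183,617 required, 1,184,206 in favor — approved.
Class II: 2/3 of 1366103 = 910735.33, rounded up to 910736; 910,736 required, 911,011 in favor — approved.
Class III: 3/5 of 813756 = 488253.60, rounded up to 488254; 488,254 required, 488,008 in favor — not approved.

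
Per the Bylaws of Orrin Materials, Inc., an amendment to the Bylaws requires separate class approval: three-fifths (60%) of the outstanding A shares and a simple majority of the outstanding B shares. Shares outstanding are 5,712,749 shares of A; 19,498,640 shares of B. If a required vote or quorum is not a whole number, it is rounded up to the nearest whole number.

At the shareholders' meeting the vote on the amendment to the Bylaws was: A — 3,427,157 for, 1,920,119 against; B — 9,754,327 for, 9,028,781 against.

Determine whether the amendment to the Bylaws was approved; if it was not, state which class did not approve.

Not approved — the A shares did not give the required vote.

A: 3/5 of 5712749 = 3427649.40, rounded up to 3427650; 3,427,650 required, 3,427,157 in favor — not approved.
B: a majority of 19498640 is 9749321; 9,749,321 required, 9,754,327 in favor — approved.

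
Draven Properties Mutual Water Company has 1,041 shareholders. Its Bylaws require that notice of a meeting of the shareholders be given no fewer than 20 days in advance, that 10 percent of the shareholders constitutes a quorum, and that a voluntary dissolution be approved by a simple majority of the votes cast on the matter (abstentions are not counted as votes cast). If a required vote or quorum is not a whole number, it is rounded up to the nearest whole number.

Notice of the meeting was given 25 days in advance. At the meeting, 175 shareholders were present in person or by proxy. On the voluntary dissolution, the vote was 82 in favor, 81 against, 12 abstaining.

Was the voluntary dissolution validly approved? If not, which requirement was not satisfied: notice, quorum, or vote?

Notice: 25 days given; 20 required. Satisfied.
Quorum: 10% of 1,041 = 104.10, rounded up to 105; 175 present. Satisfied.
Vote: requires a majority of the votes cast (175 − 12 abstaining = 163); a majority of 163 is 82, so 82 needed; 82 in favor. Satisfied.

Valid — all requirements satisfied.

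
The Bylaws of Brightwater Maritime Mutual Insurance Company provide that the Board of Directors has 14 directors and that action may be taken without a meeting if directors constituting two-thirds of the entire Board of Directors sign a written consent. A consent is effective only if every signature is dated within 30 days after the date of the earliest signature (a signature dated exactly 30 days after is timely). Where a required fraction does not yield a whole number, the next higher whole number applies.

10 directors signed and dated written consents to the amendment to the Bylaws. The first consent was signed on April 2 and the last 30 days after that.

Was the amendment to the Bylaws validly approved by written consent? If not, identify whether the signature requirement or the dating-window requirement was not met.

Signatures required: two-thirds of 14 — 2/3 of 14 = 9.33, rounded up to 10, so 10 needed; 10 signed. Sufficient.
Dating window: the latest signature is 30 days after the earliest; the limit is 30 days. Within the window.

Effective — both the signature and dating-window requirements are satisfied.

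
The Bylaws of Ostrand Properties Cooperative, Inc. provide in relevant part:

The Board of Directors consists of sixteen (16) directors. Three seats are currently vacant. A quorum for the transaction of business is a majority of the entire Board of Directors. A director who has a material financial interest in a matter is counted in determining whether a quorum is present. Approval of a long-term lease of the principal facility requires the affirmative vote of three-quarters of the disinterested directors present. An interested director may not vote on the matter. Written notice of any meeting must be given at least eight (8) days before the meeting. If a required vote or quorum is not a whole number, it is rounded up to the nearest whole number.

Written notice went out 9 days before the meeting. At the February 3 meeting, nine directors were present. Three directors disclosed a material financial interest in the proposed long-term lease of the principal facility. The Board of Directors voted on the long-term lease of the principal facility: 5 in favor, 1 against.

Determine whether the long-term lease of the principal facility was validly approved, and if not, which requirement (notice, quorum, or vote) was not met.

Valid — all requirements satisfied.

Notice: 9 days given; 8 required (9 ≥ 8). Satisfied.
Quorum: 9 present (interested directors count toward quorum); quorum is 9. Satisfied.
Vote: the long-term lease of the principal facility requires three-fourths of the disinterested directors present (9 − 3 = 6). 3/4 of 6 = 4.50, rounded up to 5, so 5 affirmative votes are needed; 5 voted in favor. Satisfied.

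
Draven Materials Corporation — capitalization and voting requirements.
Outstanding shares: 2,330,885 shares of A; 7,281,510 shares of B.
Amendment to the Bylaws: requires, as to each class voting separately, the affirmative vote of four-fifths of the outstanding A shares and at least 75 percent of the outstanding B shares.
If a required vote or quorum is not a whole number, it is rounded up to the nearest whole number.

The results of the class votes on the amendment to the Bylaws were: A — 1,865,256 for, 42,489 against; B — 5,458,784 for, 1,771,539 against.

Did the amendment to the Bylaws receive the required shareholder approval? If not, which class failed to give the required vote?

Not approved — the B shares did not give the required vote.

A: 4/5 of 2330885 = 1864708; 1,864,708 required, 1,865,256 in favor — approved.
B: 3/4 of 7281510 = 5461132.50, rounded up to 5461133; 5,461,133 required, 5,458,784 in favor — not approved.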